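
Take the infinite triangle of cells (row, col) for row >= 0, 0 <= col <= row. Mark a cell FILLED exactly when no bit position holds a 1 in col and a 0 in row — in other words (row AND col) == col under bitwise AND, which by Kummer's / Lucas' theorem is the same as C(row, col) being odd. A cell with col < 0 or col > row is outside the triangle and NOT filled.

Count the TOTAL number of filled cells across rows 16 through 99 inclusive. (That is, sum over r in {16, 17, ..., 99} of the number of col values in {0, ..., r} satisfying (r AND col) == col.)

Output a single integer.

r16=10000 pc1: +2 =2
r17=10001 pc2: +4 =6
r18=10010 pc2: +4 =10
r19=10011 pc3: +8 =18
r20=10100 pc2: +4 =22
r21=10101 pc3: +8 =30
r22=10110 pc3: +8 =38
r23=10111 pc4: +16 =54
r24=11000 pc2: +4 =58
r25=11001 pc3: +8 =66
r26=11010 pc3: +8 =74
r27=11011 pc4: +16 =90
r28=11100 pc3: +8 =98
r29=11101 pc4: +16 =114
r30=11110 pc4: +16 =130
r31=11111 pc5: +32 =162
r32=100000 pc1: +2 =164
r33=100001 pc2: +4 =168
r34=100010 pc2: +4 =172
r35=100011 pc3: +8 =180
r36=100100 pc2: +4 =184
r37=100101 pc3: +8 =192
r38=100110 pc3: +8 =200
r39=100111 pc4: +16 =216
r40=101000 pc2: +4 =220
r41=101001 pc3: +8 =228
r42=101010 pc3: +8 =236
r43=101011 pc4: +16 =252
r44=101100 pc3: +8 =260
r45=101101 pc4: +16 =276
r46=101110 pc4: +16 =292
r47=101111 pc5: +32 =324
r48=110000 pc2: +4 =328
r49=110001 pc3: +8 =336
r50=110010 pc3: +8 =344
r51=110011 pc4: +16 =360
r52=110100 pc3: +8 =368
r53=110101 pc4: +16 =384
r54=110110 pc4: +16 =400
r55=110111 pc5: +32 =432
r56=111000 pc3: +8 =440
r57=111001 pc4: +16 =456
r58=111010 pc4: +16 =472
r59=111011 pc5: +32 =504
r60=111100 pc4: +16 =520
r61=111101 pc5: +32 =552
r62=111110 pc5: +32 =584
r63=111111 pc6: +64 =648
r64=1000000 pc1: +2 =650
r65=1000001 pc2: +4 =654
r66=1000010 pc2: +4 =658
r67=1000011 pc3: +8 =666
r68=1000100 pc2: +4 =670
r69=1000101 pc3: +8 =678
r70=1000110 pc3: +8 =686
r71=1000111 pc4: +16 =702
r72=1001000 pc2: +4 =706
r73=1001001 pc3: +8 =714
r74=1001010 pc3: +8 =722
r75=1001011 pc4: +16 =738
r76=1001100 pc3: +8 =746
r77=1001101 pc4: +16 =762
r78=1001110 pc4: +16 =778
r79=1001111 pc5: +32 =810
r80=1010000 pc2: +4 =814
r81=1010001 pc3: +8 =822
r82=1010010 pc3: +8 =830
r83=1010011 pc4: +16 =846
r84=1010100 pc3: +8 =854
r85=1010101 pc4: +16 =870
r86=1010110 pc4: +16 =886
r87=1010111 pc5: +32 =918
r88=1011000 pc3: +8 =926
r89=1011001 pc4: +16 =942
r90=1011010 pc4: +16 =958
r91=1011011 pc5: +32 =990
r92=1011100 pc4: +16 =1006
r93=1011101 pc5: +32 =1038
r94=1011110 pc5: +32 =1070
r95=1011111 pc6: +64 =1134
r96=1100000 pc2: +4 =1138
r97=1100001 pc3: +8 =1146
r98=1100010 pc3: +8 =1154
r99=1100011 pc4: +16 =1170

Answer: 1170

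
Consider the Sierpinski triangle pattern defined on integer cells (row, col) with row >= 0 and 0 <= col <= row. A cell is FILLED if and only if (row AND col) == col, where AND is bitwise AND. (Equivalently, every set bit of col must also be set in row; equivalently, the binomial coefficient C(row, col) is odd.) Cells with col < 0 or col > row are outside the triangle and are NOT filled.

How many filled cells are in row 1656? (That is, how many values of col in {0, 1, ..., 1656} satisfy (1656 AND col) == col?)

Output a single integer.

1656 in binary = 11001111000
popcount(1656) = number of 1-bits in 11001111000 = 6
A col c satisfies (1656 AND c) == c iff every set bit of c is also set in 1656; each of the 6 set bits of 1656 can independently be on or off in c.
count = 2^6 = 64

Answer: 64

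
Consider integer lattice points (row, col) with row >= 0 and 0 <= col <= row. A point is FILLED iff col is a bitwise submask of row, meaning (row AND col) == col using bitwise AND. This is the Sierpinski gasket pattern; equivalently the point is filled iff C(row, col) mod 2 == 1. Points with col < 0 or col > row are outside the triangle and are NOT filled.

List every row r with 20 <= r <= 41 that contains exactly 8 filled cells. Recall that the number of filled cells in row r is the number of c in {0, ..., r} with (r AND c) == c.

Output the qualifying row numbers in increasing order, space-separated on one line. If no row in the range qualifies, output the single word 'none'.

Row r has 2^popcount(r) filled cells, so we need popcount(r) = log2(8) = 3.
Scan r = 20..41 and keep those with exactly 3 one-bits:
r=20=10100 popcount=2 -> skip
r=21=10101 popcount=3 -> KEEP
r=22=10110 popcount=3 -> KEEP
r=23=10111 popcount=4 -> skip
r=24=11000 popcount=2 -> skip
r=25=11001 popcount=3 -> KEEP
r=26=11010 popcount=3 -> KEEP
r=27=11011 popcount=4 -> skip
r=28=11100 popcount=3 -> KEEP
r=29=11101 popcount=4 -> skip
r=30=11110 popcount=4 -> skip
r=31=11111 popcount=5 -> skip
r=32=100000 popcount=1 -> skip
r=33=100001 popcount=2 -> skip
r=34=100010 popcount=2 -> skip
r=35=100011 popcount=3 -> KEEP
r=36=100100 popcount=2 -> skip
r=37=100101 popcount=3 -> KEEP
r=38=100110 popcount=3 -> KEEP
r=39=100111 popcount=4 -> skip
r=40=101000 popcount=2 -> skip
r=41=101001 popcount=3 -> KEEP
Kept rows: 21 22 25 26 28 35 37 38 41

Answer: 21 22 25 26 28 35 37 38 41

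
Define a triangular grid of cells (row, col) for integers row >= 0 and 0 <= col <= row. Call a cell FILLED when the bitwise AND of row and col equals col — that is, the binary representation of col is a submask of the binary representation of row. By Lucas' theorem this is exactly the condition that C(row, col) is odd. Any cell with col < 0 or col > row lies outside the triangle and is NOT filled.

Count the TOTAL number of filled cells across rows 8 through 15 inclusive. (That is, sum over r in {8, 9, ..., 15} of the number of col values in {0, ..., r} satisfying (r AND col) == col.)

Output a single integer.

Answer: 54

Derivation:
r8=1000 pc1: +2 =2
r9=1001 pc2: +4 =6
r10=1010 pc2: +4 =10
r11=1011 pc3: +8 =18
r12=1100 pc2: +4 =22
r13=1101 pc3: +8 =30
r14=1110 pc3: +8 =38
r15=1111 pc4: +16 =54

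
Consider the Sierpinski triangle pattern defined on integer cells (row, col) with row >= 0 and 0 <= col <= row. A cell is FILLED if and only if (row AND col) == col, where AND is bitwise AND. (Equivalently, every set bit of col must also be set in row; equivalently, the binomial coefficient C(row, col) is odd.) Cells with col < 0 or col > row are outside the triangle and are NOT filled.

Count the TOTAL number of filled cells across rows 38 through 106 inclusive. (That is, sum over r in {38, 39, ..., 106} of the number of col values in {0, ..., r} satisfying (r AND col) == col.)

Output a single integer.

Answer: 1090

Derivation:
r38=100110 pc3: +8 =8
r39=100111 pc4: +16 =24
r40=101000 pc2: +4 =28
r41=101001 pc3: +8 =36
r42=101010 pc3: +8 =44
r43=101011 pc4: +16 =60
r44=101100 pc3: +8 =68
r45=101101 pc4: +16 =84
r46=101110 pc4: +16 =100
r47=101111 pc5: +32 =132
r48=110000 pc2: +4 =136
r49=110001 pc3: +8 =144
r50=110010 pc3: +8 =152
r51=110011 pc4: +16 =168
r52=110100 pc3: +8 =176
r53=110101 pc4: +16 =192
r54=110110 pc4: +16 =208
r55=110111 pc5: +32 =240
r56=111000 pc3: +8 =248
r57=111001 pc4: +16 =264
r58=111010 pc4: +16 =280
r59=111011 pc5: +32 =312
r60=111100 pc4: +16 =328
r61=111101 pc5: +32 =360
r62=111110 pc5: +32 =392
r63=111111 pc6: +64 =456
r64=1000000 pc1: +2 =458
r65=1000001 pc2: +4 =462
r66=1000010 pc2: +4 =466
r67=1000011 pc3: +8 =474
r68=1000100 pc2: +4 =478
r69=1000101 pc3: +8 =486
r70=1000110 pc3: +8 =494
r71=1000111 pc4: +16 =510
r72=1001000 pc2: +4 =514
r73=1001001 pc3: +8 =522
r74=1001010 pc3: +8 =530
r75=1001011 pc4: +16 =546
r76=1001100 pc3: +8 =554
r77=1001101 pc4: +16 =570
r78=1001110 pc4: +16 =586
r79=1001111 pc5: +32 =618
r80=1010000 pc2: +4 =622
r81=1010001 pc3: +8 =630
r82=1010010 pc3: +8 =638
r83=1010011 pc4: +16 =654
r84=1010100 pc3: +8 =662
r85=1010101 pc4: +16 =678
r86=1010110 pc4: +16 =694
r87=1010111 pc5: +32 =726
r88=1011000 pc3: +8 =734
r89=1011001 pc4: +16 =750
r90=1011010 pc4: +16 =766
r91=1011011 pc5: +32 =798
r92=1011100 pc4: +16 =814
r93=1011101 pc5: +32 =846
r94=1011110 pc5: +32 =878
r95=1011111 pc6: +64 =942
r96=1100000 pc2: +4 =946
r97=1100001 pc3: +8 =954
r98=1100010 pc3: +8 =962
r99=1100011 pc4: +16 =978
r100=1100100 pc3: +8 =986
r101=1100101 pc4: +16 =1002
r102=1100110 pc4: +16 =1018
r103=1100111 pc5: +32 =1050
r104=1101000 pc3: +8 =1058
r105=1101001 pc4: +16 =1074
r106=1101010 pc4: +16 =1090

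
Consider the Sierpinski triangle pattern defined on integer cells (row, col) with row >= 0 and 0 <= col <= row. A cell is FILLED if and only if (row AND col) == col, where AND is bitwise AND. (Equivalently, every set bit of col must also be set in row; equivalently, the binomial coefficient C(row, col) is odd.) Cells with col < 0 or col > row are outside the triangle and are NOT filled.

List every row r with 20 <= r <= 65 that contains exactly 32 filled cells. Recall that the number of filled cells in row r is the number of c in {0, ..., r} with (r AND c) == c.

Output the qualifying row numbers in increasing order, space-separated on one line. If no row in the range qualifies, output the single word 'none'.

Answer: 31 47 55 59 61 62

Derivation:
Row r has 2^popcount(r) filled cells, so we need popcount(r) = log2(32) = 5.
Scan r = 20..65 and keep those with exactly 5 one-bits:
r=20=10100 popcount=2 -> skip
r=21=10101 popcount=3 -> skip
r=22=10110 popcount=3 -> skip
r=23=10111 popcount=4 -> skip
r=24=11000 popcount=2 -> skip
r=25=11001 popcount=3 -> skip
r=26=11010 popcount=3 -> skip
r=27=11011 popcount=4 -> skip
r=28=11100 popcount=3 -> skip
r=29=11101 popcount=4 -> skip
r=30=11110 popcount=4 -> skip
r=31=11111 popcount=5 -> KEEP
r=32=100000 popcount=1 -> skip
r=33=100001 popcount=2 -> skip
r=34=100010 popcount=2 -> skip
r=35=100011 popcount=3 -> skip
r=36=100100 popcount=2 -> skip
r=37=100101 popcount=3 -> skip
r=38=100110 popcount=3 -> skip
r=39=100111 popcount=4 -> skip
r=40=101000 popcount=2 -> skip
r=41=101001 popcount=3 -> skip
r=42=101010 popcount=3 -> skip
r=43=101011 popcount=4 -> skip
r=44=101100 popcount=3 -> skip
r=45=101101 popcount=4 -> skip
r=46=101110 popcount=4 -> skip
r=47=101111 popcount=5 -> KEEP
r=48=110000 popcount=2 -> skip
r=49=110001 popcount=3 -> skip
r=50=110010 popcount=3 -> skip
r=51=110011 popcount=4 -> skip
r=52=110100 popcount=3 -> skip
r=53=110101 popcount=4 -> skip
r=54=110110 popcount=4 -> skip
r=55=110111 popcount=5 -> KEEP
r=56=111000 popcount=3 -> skip
r=57=111001 popcount=4 -> skip
r=58=111010 popcount=4 -> skip
r=59=111011 popcount=5 -> KEEP
r=60=111100 popcount=4 -> skip
r=61=111101 popcount=5 -> KEEP
r=62=111110 popcount=5 -> KEEP
r=63=111111 popcount=6 -> skip
r=64=1000000 popcount=1 -> skip
r=65=1000001 popcount=2 -> skip
Kept rows: 31 47 55 59 61 62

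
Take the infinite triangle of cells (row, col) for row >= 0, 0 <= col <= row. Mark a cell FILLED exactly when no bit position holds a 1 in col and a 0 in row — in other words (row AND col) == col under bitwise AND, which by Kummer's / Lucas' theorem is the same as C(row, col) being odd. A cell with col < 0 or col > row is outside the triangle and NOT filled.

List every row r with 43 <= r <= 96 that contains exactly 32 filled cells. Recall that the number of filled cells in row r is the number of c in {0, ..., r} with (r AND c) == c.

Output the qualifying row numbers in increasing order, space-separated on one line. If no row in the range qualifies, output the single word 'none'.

Answer: 47 55 59 61 62 79 87 91 93 94

Derivation:
Row r has 2^popcount(r) filled cells, so we need popcount(r) = log2(32) = 5.
Scan r = 43..96 and keep those with exactly 5 one-bits:
r=43=101011 popcount=4 -> skip
r=44=101100 popcount=3 -> skip
r=45=101101 popcount=4 -> skip
r=46=101110 popcount=4 -> skip
r=47=101111 popcount=5 -> KEEP
r=48=110000 popcount=2 -> skip
r=49=110001 popcount=3 -> skip
r=50=110010 popcount=3 -> skip
r=51=110011 popcount=4 -> skip
r=52=110100 popcount=3 -> skip
r=53=110101 popcount=4 -> skip
r=54=110110 popcount=4 -> skip
r=55=110111 popcount=5 -> KEEP
r=56=111000 popcount=3 -> skip
r=57=111001 popcount=4 -> skip
r=58=111010 popcount=4 -> skip
r=59=111011 popcount=5 -> KEEP
r=60=111100 popcount=4 -> skip
r=61=111101 popcount=5 -> KEEP
r=62=111110 popcount=5 -> KEEP
r=63=111111 popcount=6 -> skip
r=64=1000000 popcount=1 -> skip
r=65=1000001 popcount=2 -> skip
r=66=1000010 popcount=2 -> skip
r=67=1000011 popcount=3 -> skip
r=68=1000100 popcount=2 -> skip
r=69=1000101 popcount=3 -> skip
r=70=1000110 popcount=3 -> skip
r=71=1000111 popcount=4 -> skip
r=72=1001000 popcount=2 -> skip
r=73=1001001 popcount=3 -> skip
r=74=1001010 popcount=3 -> skip
r=75=1001011 popcount=4 -> skip
r=76=1001100 popcount=3 -> skip
r=77=1001101 popcount=4 -> skip
r=78=1001110 popcount=4 -> skip
r=79=1001111 popcount=5 -> KEEP
r=80=1010000 popcount=2 -> skip
r=81=1010001 popcount=3 -> skip
r=82=1010010 popcount=3 -> skip
r=83=1010011 popcount=4 -> skip
r=84=1010100 popcount=3 -> skip
r=85=1010101 popcount=4 -> skip
r=86=1010110 popcount=4 -> skip
r=87=1010111 popcount=5 -> KEEP
r=88=1011000 popcount=3 -> skip
r=89=1011001 popcount=4 -> skip
r=90=1011010 popcount=4 -> skip
r=91=1011011 popcount=5 -> KEEP
r=92=1011100 popcount=4 -> skip
r=93=1011101 popcount=5 -> KEEP
r=94=1011110 popcount=5 -> KEEP
r=95=1011111 popcount=6 -> skip
r=96=1100000 popcount=2 -> skip
Kept rows: 47 55 59 61 62 79 87 91 93 94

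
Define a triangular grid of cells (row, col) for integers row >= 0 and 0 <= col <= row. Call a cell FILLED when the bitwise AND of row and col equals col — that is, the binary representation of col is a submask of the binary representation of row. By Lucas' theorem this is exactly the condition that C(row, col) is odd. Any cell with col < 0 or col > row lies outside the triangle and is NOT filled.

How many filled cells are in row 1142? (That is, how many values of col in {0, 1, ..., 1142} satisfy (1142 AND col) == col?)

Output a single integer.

Answer: 64

Derivation:
1142 in binary = 10001110110
popcount(1142) = number of 1-bits in 10001110110 = 6
A col c satisfies (1142 AND c) == c iff every set bit of c is also set in 1142; each of the 6 set bits of 1142 can independently be on or off in c.
count = 2^6 = 64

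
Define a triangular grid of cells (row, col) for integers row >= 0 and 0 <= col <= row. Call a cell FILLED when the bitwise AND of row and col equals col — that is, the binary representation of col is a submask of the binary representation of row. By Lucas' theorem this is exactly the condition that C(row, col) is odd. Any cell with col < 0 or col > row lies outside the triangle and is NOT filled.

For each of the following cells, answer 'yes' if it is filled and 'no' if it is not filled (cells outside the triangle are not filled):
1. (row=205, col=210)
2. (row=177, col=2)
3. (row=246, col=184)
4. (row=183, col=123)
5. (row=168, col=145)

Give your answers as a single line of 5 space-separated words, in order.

Answer: no no no no no

Derivation:
(205,210): col outside [0, 205] -> not filled
(177,2): row=0b10110001, col=0b10, row AND col = 0b0 = 0; 0 != 2 -> empty
(246,184): row=0b11110110, col=0b10111000, row AND col = 0b10110000 = 176; 176 != 184 -> empty
(183,123): row=0b10110111, col=0b1111011, row AND col = 0b110011 = 51; 51 != 123 -> empty
(168,145): row=0b10101000, col=0b10010001, row AND col = 0b10000000 = 128; 128 != 145 -> empty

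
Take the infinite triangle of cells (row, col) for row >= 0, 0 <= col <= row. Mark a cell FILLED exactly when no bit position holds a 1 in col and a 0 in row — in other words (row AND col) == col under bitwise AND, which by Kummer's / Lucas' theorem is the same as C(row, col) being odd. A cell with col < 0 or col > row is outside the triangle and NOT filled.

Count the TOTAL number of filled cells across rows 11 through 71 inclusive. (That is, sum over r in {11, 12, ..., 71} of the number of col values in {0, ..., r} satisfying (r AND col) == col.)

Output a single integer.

Answer: 746

Derivation:
r11=1011 pc3: +8 =8
r12=1100 pc2: +4 =12
r13=1101 pc3: +8 =20
r14=1110 pc3: +8 =28
r15=1111 pc4: +16 =44
r16=10000 pc1: +2 =46
r17=10001 pc2: +4 =50
r18=10010 pc2: +4 =54
r19=10011 pc3: +8 =62
r20=10100 pc2: +4 =66
r21=10101 pc3: +8 =74
r22=10110 pc3: +8 =82
r23=10111 pc4: +16 =98
r24=11000 pc2: +4 =102
r25=11001 pc3: +8 =110
r26=11010 pc3: +8 =118
r27=11011 pc4: +16 =134
r28=11100 pc3: +8 =142
r29=11101 pc4: +16 =158
r30=11110 pc4: +16 =174
r31=11111 pc5: +32 =206
r32=100000 pc1: +2 =208
r33=100001 pc2: +4 =212
r34=100010 pc2: +4 =216
r35=100011 pc3: +8 =224
r36=100100 pc2: +4 =228
r37=100101 pc3: +8 =236
r38=100110 pc3: +8 =244
r39=100111 pc4: +16 =260
r40=101000 pc2: +4 =264
r41=101001 pc3: +8 =272
r42=101010 pc3: +8 =280
r43=101011 pc4: +16 =296
r44=101100 pc3: +8 =304
r45=101101 pc4: +16 =320
r46=101110 pc4: +16 =336
r47=101111 pc5: +32 =368
r48=110000 pc2: +4 =372
r49=110001 pc3: +8 =380
r50=110010 pc3: +8 =388
r51=110011 pc4: +16 =404
r52=110100 pc3: +8 =412
r53=110101 pc4: +16 =428
r54=110110 pc4: +16 =444
r55=110111 pc5: +32 =476
r56=111000 pc3: +8 =484
r57=111001 pc4: +16 =500
r58=111010 pc4: +16 =516
r59=111011 pc5: +32 =548
r60=111100 pc4: +16 =564
r61=111101 pc5: +32 =596
r62=111110 pc5: +32 =628
r63=111111 pc6: +64 =692
r64=1000000 pc1: +2 =694
r65=1000001 pc2: +4 =698
r66=1000010 pc2: +4 =702
r67=1000011 pc3: +8 =710
r68=1000100 pc2: +4 =714
r69=1000101 pc3: +8 =722
r70=1000110 pc3: +8 =730
r71=1000111 pc4: +16 =746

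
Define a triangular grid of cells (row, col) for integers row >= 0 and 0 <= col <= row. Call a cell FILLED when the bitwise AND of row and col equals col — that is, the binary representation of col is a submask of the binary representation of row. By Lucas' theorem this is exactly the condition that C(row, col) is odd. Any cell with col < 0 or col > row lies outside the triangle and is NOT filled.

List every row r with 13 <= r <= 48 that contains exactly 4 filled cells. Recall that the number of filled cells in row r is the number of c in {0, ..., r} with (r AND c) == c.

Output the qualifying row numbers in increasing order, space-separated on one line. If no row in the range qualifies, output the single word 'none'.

Answer: 17 18 20 24 33 34 36 40 48

Derivation:
Row r has 2^popcount(r) filled cells, so we need popcount(r) = log2(4) = 2.
Scan r = 13..48 and keep those with exactly 2 one-bits:
r=13=1101 popcount=3 -> skip
r=14=1110 popcount=3 -> skip
r=15=1111 popcount=4 -> skip
r=16=10000 popcount=1 -> skip
r=17=10001 popcount=2 -> KEEP
r=18=10010 popcount=2 -> KEEP
r=19=10011 popcount=3 -> skip
r=20=10100 popcount=2 -> KEEP
r=21=10101 popcount=3 -> skip
r=22=10110 popcount=3 -> skip
r=23=10111 popcount=4 -> skip
r=24=11000 popcount=2 -> KEEP
r=25=11001 popcount=3 -> skip
r=26=11010 popcount=3 -> skip
r=27=11011 popcount=4 -> skip
r=28=11100 popcount=3 -> skip
r=29=11101 popcount=4 -> skip
r=30=11110 popcount=4 -> skip
r=31=11111 popcount=5 -> skip
r=32=100000 popcount=1 -> skip
r=33=100001 popcount=2 -> KEEP
r=34=100010 popcount=2 -> KEEP
r=35=100011 popcount=3 -> skip
r=36=100100 popcount=2 -> KEEP
r=37=100101 popcount=3 -> skip
r=38=100110 popcount=3 -> skip
r=39=100111 popcount=4 -> skip
r=40=101000 popcount=2 -> KEEP
r=41=101001 popcount=3 -> skip
r=42=101010 popcount=3 -> skip
r=43=101011 popcount=4 -> skip
r=44=101100 popcount=3 -> skip
r=45=101101 popcount=4 -> skip
r=46=101110 popcount=4 -> skip
r=47=101111 popcount=5 -> skip
r=48=110000 popcount=2 -> KEEP
Kept rows: 17 18 20 24 33 34 36 40 48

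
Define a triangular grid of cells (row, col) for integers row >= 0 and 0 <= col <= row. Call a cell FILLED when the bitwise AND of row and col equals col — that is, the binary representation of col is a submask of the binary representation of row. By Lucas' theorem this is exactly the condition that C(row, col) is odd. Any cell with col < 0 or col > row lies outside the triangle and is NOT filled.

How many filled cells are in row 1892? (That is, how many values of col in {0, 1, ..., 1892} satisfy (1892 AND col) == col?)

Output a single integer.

1892 in binary = 11101100100
popcount(1892) = number of 1-bits in 11101100100 = 6
A col c satisfies (1892 AND c) == c iff every set bit of c is also set in 1892; each of the 6 set bits of 1892 can independently be on or off in c.
count = 2^6 = 64

Answer: 64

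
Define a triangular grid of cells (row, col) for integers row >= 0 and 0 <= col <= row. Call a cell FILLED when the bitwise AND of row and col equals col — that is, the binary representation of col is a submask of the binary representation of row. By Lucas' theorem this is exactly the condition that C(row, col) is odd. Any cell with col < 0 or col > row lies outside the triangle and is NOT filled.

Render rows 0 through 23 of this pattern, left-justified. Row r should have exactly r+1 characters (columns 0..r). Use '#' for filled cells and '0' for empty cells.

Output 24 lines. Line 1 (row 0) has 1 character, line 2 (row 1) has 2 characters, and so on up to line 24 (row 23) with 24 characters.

r0=0: #
r1=1: ##
r2=10: #0#
r3=11: ####
r4=100: #000#
r5=101: ##00##
r6=110: #0#0#0#
r7=111: ########
r8=1000: #0000000#
r9=1001: ##000000##
r10=1010: #0#00000#0#
r11=1011: ####0000####
r12=1100: #000#000#000#
r13=1101: ##00##00##00##
r14=1110: #0#0#0#0#0#0#0#
r15=1111: ################
r16=10000: #000000000000000#
r17=10001: ##00000000000000##
r18=10010: #0#0000000000000#0#
r19=10011: ####000000000000####
r20=10100: #000#00000000000#000#
r21=10101: ##00##0000000000##00##
r22=10110: #0#0#0#000000000#0#0#0#
r23=10111: ########00000000########

Answer: #
##
#0#
####
#000#
##00##
#0#0#0#
########
#0000000#
##000000##
#0#00000#0#
####0000####
#000#000#000#
##00##00##00##
#0#0#0#0#0#0#0#
################
#000000000000000#
##00000000000000##
#0#0000000000000#0#
####000000000000####
#000#00000000000#000#
##00##0000000000##00##
#0#0#0#000000000#0#0#0#
########00000000########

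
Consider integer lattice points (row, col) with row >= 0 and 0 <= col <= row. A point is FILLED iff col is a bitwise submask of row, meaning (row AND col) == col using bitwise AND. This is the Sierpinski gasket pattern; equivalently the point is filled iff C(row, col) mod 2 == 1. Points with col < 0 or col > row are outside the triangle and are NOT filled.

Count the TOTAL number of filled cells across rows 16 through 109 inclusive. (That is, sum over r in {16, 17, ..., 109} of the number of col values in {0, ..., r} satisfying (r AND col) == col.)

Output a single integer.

Answer: 1362

Derivation:
r16=10000 pc1: +2 =2
r17=10001 pc2: +4 =6
r18=10010 pc2: +4 =10
r19=10011 pc3: +8 =18
r20=10100 pc2: +4 =22
r21=10101 pc3: +8 =30
r22=10110 pc3: +8 =38
r23=10111 pc4: +16 =54
r24=11000 pc2: +4 =58
r25=11001 pc3: +8 =66
r26=11010 pc3: +8 =74
r27=11011 pc4: +16 =90
r28=11100 pc3: +8 =98
r29=11101 pc4: +16 =114
r30=11110 pc4: +16 =130
r31=11111 pc5: +32 =162
r32=100000 pc1: +2 =164
r33=100001 pc2: +4 =168
r34=100010 pc2: +4 =172
r35=100011 pc3: +8 =180
r36=100100 pc2: +4 =184
r37=100101 pc3: +8 =192
r38=100110 pc3: +8 =200
r39=100111 pc4: +16 =216
r40=101000 pc2: +4 =220
r41=101001 pc3: +8 =228
r42=101010 pc3: +8 =236
r43=101011 pc4: +16 =252
r44=101100 pc3: +8 =260
r45=101101 pc4: +16 =276
r46=101110 pc4: +16 =292
r47=101111 pc5: +32 =324
r48=110000 pc2: +4 =328
r49=110001 pc3: +8 =336
r50=110010 pc3: +8 =344
r51=110011 pc4: +16 =360
r52=110100 pc3: +8 =368
r53=110101 pc4: +16 =384
r54=110110 pc4: +16 =400
r55=110111 pc5: +32 =432
r56=111000 pc3: +8 =440
r57=111001 pc4: +16 =456
r58=111010 pc4: +16 =472
r59=111011 pc5: +32 =504
r60=111100 pc4: +16 =520
r61=111101 pc5: +32 =552
r62=111110 pc5: +32 =584
r63=111111 pc6: +64 =648
r64=1000000 pc1: +2 =650
r65=1000001 pc2: +4 =654
r66=1000010 pc2: +4 =658
r67=1000011 pc3: +8 =666
r68=1000100 pc2: +4 =670
r69=1000101 pc3: +8 =678
r70=1000110 pc3: +8 =686
r71=1000111 pc4: +16 =702
r72=1001000 pc2: +4 =706
r73=1001001 pc3: +8 =714
r74=1001010 pc3: +8 =722
r75=1001011 pc4: +16 =738
r76=1001100 pc3: +8 =746
r77=1001101 pc4: +16 =762
r78=1001110 pc4: +16 =778
r79=1001111 pc5: +32 =810
r80=1010000 pc2: +4 =814
r81=1010001 pc3: +8 =822
r82=1010010 pc3: +8 =830
r83=1010011 pc4: +16 =846
r84=1010100 pc3: +8 =854
r85=1010101 pc4: +16 =870
r86=1010110 pc4: +16 =886
r87=1010111 pc5: +32 =918
r88=1011000 pc3: +8 =926
r89=1011001 pc4: +16 =942
r90=1011010 pc4: +16 =958
r91=1011011 pc5: +32 =990
r92=1011100 pc4: +16 =1006
r93=1011101 pc5: +32 =1038
r94=1011110 pc5: +32 =1070
r95=1011111 pc6: +64 =1134
r96=1100000 pc2: +4 =1138
r97=1100001 pc3: +8 =1146
r98=1100010 pc3: +8 =1154
r99=1100011 pc4: +16 =1170
r100=1100100 pc3: +8 =1178
r101=1100101 pc4: +16 =1194
r102=1100110 pc4: +16 =1210
r103=1100111 pc5: +32 =1242
r104=1101000 pc3: +8 =1250
r105=1101001 pc4: +16 =1266
r106=1101010 pc4: +16 =1282
r107=1101011 pc5: +32 =1314
r108=1101100 pc4: +16 =1330
r109=1101101 pc5: +32 =1362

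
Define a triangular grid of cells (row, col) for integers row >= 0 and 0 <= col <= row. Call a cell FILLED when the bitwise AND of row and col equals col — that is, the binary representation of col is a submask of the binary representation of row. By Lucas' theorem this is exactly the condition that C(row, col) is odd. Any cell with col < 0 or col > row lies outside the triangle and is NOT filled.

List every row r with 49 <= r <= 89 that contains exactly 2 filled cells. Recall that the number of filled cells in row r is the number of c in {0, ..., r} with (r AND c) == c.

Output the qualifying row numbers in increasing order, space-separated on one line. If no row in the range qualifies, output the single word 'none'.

Row r has 2^popcount(r) filled cells, so we need popcount(r) = log2(2) = 1.
Scan r = 49..89 and keep those with exactly 1 one-bits:
r=49=110001 popcount=3 -> skip
r=50=110010 popcount=3 -> skip
r=51=110011 popcount=4 -> skip
r=52=110100 popcount=3 -> skip
r=53=110101 popcount=4 -> skip
r=54=110110 popcount=4 -> skip
r=55=110111 popcount=5 -> skip
r=56=111000 popcount=3 -> skip
r=57=111001 popcount=4 -> skip
r=58=111010 popcount=4 -> skip
r=59=111011 popcount=5 -> skip
r=60=111100 popcount=4 -> skip
r=61=111101 popcount=5 -> skip
r=62=111110 popcount=5 -> skip
r=63=111111 popcount=6 -> skip
r=64=1000000 popcount=1 -> KEEP
r=65=1000001 popcount=2 -> skip
r=66=1000010 popcount=2 -> skip
r=67=1000011 popcount=3 -> skip
r=68=1000100 popcount=2 -> skip
r=69=1000101 popcount=3 -> skip
r=70=1000110 popcount=3 -> skip
r=71=1000111 popcount=4 -> skip
r=72=1001000 popcount=2 -> skip
r=73=1001001 popcount=3 -> skip
r=74=1001010 popcount=3 -> skip
r=75=1001011 popcount=4 -> skip
r=76=1001100 popcount=3 -> skip
r=77=1001101 popcount=4 -> skip
r=78=1001110 popcount=4 -> skip
r=79=1001111 popcount=5 -> skip
r=80=1010000 popcount=2 -> skip
r=81=1010001 popcount=3 -> skip
r=82=1010010 popcount=3 -> skip
r=83=1010011 popcount=4 -> skip
r=84=1010100 popcount=3 -> skip
r=85=1010101 popcount=4 -> skip
r=86=1010110 popcount=4 -> skip
r=87=1010111 popcount=5 -> skip
r=88=1011000 popcount=3 -> skip
r=89=1011001 popcount=4 -> skip
Kept rows: 64

Answer: 64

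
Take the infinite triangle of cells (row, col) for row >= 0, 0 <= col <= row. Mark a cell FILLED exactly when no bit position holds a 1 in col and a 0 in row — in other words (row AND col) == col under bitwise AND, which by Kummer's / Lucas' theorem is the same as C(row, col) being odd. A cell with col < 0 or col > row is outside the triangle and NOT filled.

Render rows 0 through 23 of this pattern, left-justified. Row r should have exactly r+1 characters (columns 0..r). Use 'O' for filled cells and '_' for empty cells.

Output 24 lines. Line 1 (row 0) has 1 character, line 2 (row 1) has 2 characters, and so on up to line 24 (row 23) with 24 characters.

r0=0: O
r1=1: OO
r2=10: O_O
r3=11: OOOO
r4=100: O___O
r5=101: OO__OO
r6=110: O_O_O_O
r7=111: OOOOOOOO
r8=1000: O_______O
r9=1001: OO______OO
r10=1010: O_O_____O_O
r11=1011: OOOO____OOOO
r12=1100: O___O___O___O
r13=1101: OO__OO__OO__OO
r14=1110: O_O_O_O_O_O_O_O
r15=1111: OOOOOOOOOOOOOOOO
r16=10000: O_______________O
r17=10001: OO______________OO
r18=10010: O_O_____________O_O
r19=10011: OOOO____________OOOO
r20=10100: O___O___________O___O
r21=10101: OO__OO__________OO__OO
r22=10110: O_O_O_O_________O_O_O_O
r23=10111: OOOOOOOO________OOOOOOOO

Answer: O
OO
O_O
OOOO
O___O
OO__OO
O_O_O_O
OOOOOOOO
O_______O
OO______OO
O_O_____O_O
OOOO____OOOO
O___O___O___O
OO__OO__OO__OO
O_O_O_O_O_O_O_O
OOOOOOOOOOOOOOOO
O_______________O
OO______________OO
O_O_____________O_O
OOOO____________OOOO
O___O___________O___O
OO__OO__________OO__OO
O_O_O_O_________O_O_O_O
OOOOOOOO________OOOOOOOO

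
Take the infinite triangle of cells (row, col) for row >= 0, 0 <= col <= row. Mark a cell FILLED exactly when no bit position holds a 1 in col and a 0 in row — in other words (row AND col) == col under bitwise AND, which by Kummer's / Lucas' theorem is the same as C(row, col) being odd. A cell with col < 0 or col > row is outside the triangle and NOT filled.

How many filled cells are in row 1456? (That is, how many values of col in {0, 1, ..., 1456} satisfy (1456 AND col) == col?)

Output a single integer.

Answer: 32

Derivation:
1456 in binary = 10110110000
popcount(1456) = number of 1-bits in 10110110000 = 5
A col c satisfies (1456 AND c) == c iff every set bit of c is also set in 1456; each of the 5 set bits of 1456 can independently be on or off in c.
count = 2^5 = 32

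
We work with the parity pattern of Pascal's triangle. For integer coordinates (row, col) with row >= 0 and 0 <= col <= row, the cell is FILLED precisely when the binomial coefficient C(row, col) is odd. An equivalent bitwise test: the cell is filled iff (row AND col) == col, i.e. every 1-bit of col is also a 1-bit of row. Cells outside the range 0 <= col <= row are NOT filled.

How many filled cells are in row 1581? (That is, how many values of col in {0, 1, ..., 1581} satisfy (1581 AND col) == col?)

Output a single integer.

1581 in binary = 11000101101
popcount(1581) = number of 1-bits in 11000101101 = 6
A col c satisfies (1581 AND c) == c iff every set bit of c is also set in 1581; each of the 6 set bits of 1581 can independently be on or off in c.
count = 2^6 = 64

Answer: 64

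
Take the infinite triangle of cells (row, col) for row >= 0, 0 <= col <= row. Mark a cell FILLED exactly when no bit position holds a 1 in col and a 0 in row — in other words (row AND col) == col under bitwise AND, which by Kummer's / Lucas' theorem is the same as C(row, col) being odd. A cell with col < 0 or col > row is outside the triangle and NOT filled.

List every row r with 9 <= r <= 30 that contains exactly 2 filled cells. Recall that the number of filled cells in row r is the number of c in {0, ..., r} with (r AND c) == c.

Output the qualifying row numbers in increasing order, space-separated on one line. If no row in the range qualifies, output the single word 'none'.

Row r has 2^popcount(r) filled cells, so we need popcount(r) = log2(2) = 1.
Scan r = 9..30 and keep those with exactly 1 one-bits:
r=9=1001 popcount=2 -> skip
r=10=1010 popcount=2 -> skip
r=11=1011 popcount=3 -> skip
r=12=1100 popcount=2 -> skip
r=13=1101 popcount=3 -> skip
r=14=1110 popcount=3 -> skip
r=15=1111 popcount=4 -> skip
r=16=10000 popcount=1 -> KEEP
r=17=10001 popcount=2 -> skip
r=18=10010 popcount=2 -> skip
r=19=10011 popcount=3 -> skip
r=20=10100 popcount=2 -> skip
r=21=10101 popcount=3 -> skip
r=22=10110 popcount=3 -> skip
r=23=10111 popcount=4 -> skip
r=24=11000 popcount=2 -> skip
r=25=11001 popcount=3 -> skip
r=26=11010 popcount=3 -> skip
r=27=11011 popcount=4 -> skip
r=28=11100 popcount=3 -> skip
r=29=11101 popcount=4 -> skip
r=30=11110 popcount=4 -> skip
Kept rows: 16

Answer: 16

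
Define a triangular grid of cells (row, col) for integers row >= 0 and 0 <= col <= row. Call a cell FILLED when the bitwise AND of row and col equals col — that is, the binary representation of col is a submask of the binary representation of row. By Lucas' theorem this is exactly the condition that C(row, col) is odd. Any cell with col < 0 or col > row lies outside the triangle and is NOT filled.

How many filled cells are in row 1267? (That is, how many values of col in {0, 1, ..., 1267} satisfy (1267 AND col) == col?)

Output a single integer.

Answer: 128

Derivation:
1267 in binary = 10011110011
popcount(1267) = number of 1-bits in 10011110011 = 7
A col c satisfies (1267 AND c) == c iff every set bit of c is also set in 1267; each of the 7 set bits of 1267 can independently be on or off in c.
count = 2^7 = 128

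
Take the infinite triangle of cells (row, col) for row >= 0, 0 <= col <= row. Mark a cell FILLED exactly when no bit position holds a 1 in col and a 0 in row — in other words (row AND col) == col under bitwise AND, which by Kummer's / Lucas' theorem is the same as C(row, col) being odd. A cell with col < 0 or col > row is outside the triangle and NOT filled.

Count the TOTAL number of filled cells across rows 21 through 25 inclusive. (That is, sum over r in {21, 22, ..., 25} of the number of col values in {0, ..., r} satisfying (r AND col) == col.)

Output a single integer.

r21=10101 pc3: +8 =8
r22=10110 pc3: +8 =16
r23=10111 pc4: +16 =32
r24=11000 pc2: +4 =36
r25=11001 pc3: +8 =44

Answer: 44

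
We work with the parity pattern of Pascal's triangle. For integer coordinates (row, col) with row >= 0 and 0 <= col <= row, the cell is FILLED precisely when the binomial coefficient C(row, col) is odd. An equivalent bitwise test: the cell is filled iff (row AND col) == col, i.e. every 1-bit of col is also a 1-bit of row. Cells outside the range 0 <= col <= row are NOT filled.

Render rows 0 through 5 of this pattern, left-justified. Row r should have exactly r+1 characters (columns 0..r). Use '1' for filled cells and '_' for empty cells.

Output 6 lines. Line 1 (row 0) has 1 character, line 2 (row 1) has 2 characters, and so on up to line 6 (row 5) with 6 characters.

Answer: 1
11
1_1
1111
1___1
11__11

Derivation:
r0=0: 1
r1=1: 11
r2=10: 1_1
r3=11: 1111
r4=100: 1___1
r5=101: 11__11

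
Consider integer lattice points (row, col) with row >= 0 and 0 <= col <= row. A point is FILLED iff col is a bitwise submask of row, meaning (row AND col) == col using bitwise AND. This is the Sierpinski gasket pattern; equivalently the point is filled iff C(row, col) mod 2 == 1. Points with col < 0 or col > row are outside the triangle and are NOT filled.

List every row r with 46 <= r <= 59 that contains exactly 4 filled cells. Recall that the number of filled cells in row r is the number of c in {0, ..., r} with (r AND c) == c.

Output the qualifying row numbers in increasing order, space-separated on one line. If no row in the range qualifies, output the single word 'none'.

Row r has 2^popcount(r) filled cells, so we need popcount(r) = log2(4) = 2.
Scan r = 46..59 and keep those with exactly 2 one-bits:
r=46=101110 popcount=4 -> skip
r=47=101111 popcount=5 -> skip
r=48=110000 popcount=2 -> KEEP
r=49=110001 popcount=3 -> skip
r=50=110010 popcount=3 -> skip
r=51=110011 popcount=4 -> skip
r=52=110100 popcount=3 -> skip
r=53=110101 popcount=4 -> skip
r=54=110110 popcount=4 -> skip
r=55=110111 popcount=5 -> skip
r=56=111000 popcount=3 -> skip
r=57=111001 popcount=4 -> skip
r=58=111010 popcount=4 -> skip
r=59=111011 popcount=5 -> skip
Kept rows: 48

Answer: 48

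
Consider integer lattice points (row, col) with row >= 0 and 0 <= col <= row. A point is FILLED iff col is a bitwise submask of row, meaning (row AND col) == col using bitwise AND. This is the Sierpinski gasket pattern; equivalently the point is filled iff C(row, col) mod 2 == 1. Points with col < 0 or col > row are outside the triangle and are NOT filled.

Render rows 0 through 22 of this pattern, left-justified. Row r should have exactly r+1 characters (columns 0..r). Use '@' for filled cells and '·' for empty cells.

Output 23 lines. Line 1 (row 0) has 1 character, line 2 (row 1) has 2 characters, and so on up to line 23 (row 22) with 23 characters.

Answer: @
@@
@·@
@@@@
@···@
@@··@@
@·@·@·@
@@@@@@@@
@·······@
@@······@@
@·@·····@·@
@@@@····@@@@
@···@···@···@
@@··@@··@@··@@
@·@·@·@·@·@·@·@
@@@@@@@@@@@@@@@@
@···············@
@@··············@@
@·@·············@·@
@@@@············@@@@
@···@···········@···@
@@··@@··········@@··@@
@·@·@·@·········@·@·@·@

Derivation:
r0=0: @
r1=1: @@
r2=10: @·@
r3=11: @@@@
r4=100: @···@
r5=101: @@··@@
r6=110: @·@·@·@
r7=111: @@@@@@@@
r8=1000: @·······@
r9=1001: @@······@@
r10=1010: @·@·····@·@
r11=1011: @@@@····@@@@
r12=1100: @···@···@···@
r13=1101: @@··@@··@@··@@
r14=1110: @·@·@·@·@·@·@·@
r15=1111: @@@@@@@@@@@@@@@@
r16=10000: @···············@
r17=10001: @@··············@@
r18=10010: @·@·············@·@
r19=10011: @@@@············@@@@
r20=10100: @···@···········@···@
r21=10101: @@··@@··········@@··@@
r22=10110: @·@·@·@·········@·@·@·@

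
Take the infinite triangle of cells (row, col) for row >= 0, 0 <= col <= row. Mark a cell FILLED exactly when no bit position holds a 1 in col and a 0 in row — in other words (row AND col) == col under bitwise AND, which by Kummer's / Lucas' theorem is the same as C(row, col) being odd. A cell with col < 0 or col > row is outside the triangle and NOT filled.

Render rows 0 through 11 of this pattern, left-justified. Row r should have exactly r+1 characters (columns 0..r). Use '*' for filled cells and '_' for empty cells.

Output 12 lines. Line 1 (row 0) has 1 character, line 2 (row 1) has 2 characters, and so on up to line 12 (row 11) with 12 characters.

Answer: *
**
*_*
****
*___*
**__**
*_*_*_*
********
*_______*
**______**
*_*_____*_*
****____****

Derivation:
r0=0: *
r1=1: **
r2=10: *_*
r3=11: ****
r4=100: *___*
r5=101: **__**
r6=110: *_*_*_*
r7=111: ********
r8=1000: *_______*
r9=1001: **______**
r10=1010: *_*_____*_*
r11=1011: ****____****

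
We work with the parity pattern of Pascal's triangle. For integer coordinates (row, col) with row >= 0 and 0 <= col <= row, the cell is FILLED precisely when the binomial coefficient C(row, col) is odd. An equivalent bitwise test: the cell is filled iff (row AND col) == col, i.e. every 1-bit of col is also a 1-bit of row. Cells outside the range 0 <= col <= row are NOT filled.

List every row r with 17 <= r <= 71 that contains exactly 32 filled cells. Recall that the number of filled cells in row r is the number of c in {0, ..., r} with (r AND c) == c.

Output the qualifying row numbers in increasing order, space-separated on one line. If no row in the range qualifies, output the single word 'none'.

Row r has 2^popcount(r) filled cells, so we need popcount(r) = log2(32) = 5.
Scan r = 17..71 and keep those with exactly 5 one-bits:
r=17=10001 popcount=2 -> skip
r=18=10010 popcount=2 -> skip
r=19=10011 popcount=3 -> skip
r=20=10100 popcount=2 -> skip
r=21=10101 popcount=3 -> skip
r=22=10110 popcount=3 -> skip
r=23=10111 popcount=4 -> skip
r=24=11000 popcount=2 -> skip
r=25=11001 popcount=3 -> skip
r=26=11010 popcount=3 -> skip
r=27=11011 popcount=4 -> skip
r=28=11100 popcount=3 -> skip
r=29=11101 popcount=4 -> skip
r=30=11110 popcount=4 -> skip
r=31=11111 popcount=5 -> KEEP
r=32=100000 popcount=1 -> skip
r=33=100001 popcount=2 -> skip
r=34=100010 popcount=2 -> skip
r=35=100011 popcount=3 -> skip
r=36=100100 popcount=2 -> skip
r=37=100101 popcount=3 -> skip
r=38=100110 popcount=3 -> skip
r=39=100111 popcount=4 -> skip
r=40=101000 popcount=2 -> skip
r=41=101001 popcount=3 -> skip
r=42=101010 popcount=3 -> skip
r=43=101011 popcount=4 -> skip
r=44=101100 popcount=3 -> skip
r=45=101101 popcount=4 -> skip
r=46=101110 popcount=4 -> skip
r=47=101111 popcount=5 -> KEEP
r=48=110000 popcount=2 -> skip
r=49=110001 popcount=3 -> skip
r=50=110010 popcount=3 -> skip
r=51=110011 popcount=4 -> skip
r=52=110100 popcount=3 -> skip
r=53=110101 popcount=4 -> skip
r=54=110110 popcount=4 -> skip
r=55=110111 popcount=5 -> KEEP
r=56=111000 popcount=3 -> skip
r=57=111001 popcount=4 -> skip
r=58=111010 popcount=4 -> skip
r=59=111011 popcount=5 -> KEEP
r=60=111100 popcount=4 -> skip
r=61=111101 popcount=5 -> KEEP
r=62=111110 popcount=5 -> KEEP
r=63=111111 popcount=6 -> skip
r=64=1000000 popcount=1 -> skip
r=65=1000001 popcount=2 -> skip
r=66=1000010 popcount=2 -> skip
r=67=1000011 popcount=3 -> skip
r=68=1000100 popcount=2 -> skip
r=69=1000101 popcount=3 -> skip
r=70=1000110 popcount=3 -> skip
r=71=1000111 popcount=4 -> skip
Kept rows: 31 47 55 59 61 62

Answer: 31 47 55 59 61 62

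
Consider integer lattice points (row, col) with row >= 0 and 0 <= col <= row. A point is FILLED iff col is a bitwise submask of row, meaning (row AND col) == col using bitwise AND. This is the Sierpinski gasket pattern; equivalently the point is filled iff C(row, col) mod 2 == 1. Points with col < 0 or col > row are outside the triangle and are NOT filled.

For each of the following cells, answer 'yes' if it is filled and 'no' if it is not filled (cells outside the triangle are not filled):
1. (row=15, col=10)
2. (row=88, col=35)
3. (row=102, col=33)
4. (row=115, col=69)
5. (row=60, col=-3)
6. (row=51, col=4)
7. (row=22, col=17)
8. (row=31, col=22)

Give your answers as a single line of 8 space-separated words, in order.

Answer: yes no no no no no no yes

Derivation:
(15,10): row=0b1111, col=0b1010, row AND col = 0b1010 = 10; 10 == 10 -> filled
(88,35): row=0b1011000, col=0b100011, row AND col = 0b0 = 0; 0 != 35 -> empty
(102,33): row=0b1100110, col=0b100001, row AND col = 0b100000 = 32; 32 != 33 -> empty
(115,69): row=0b1110011, col=0b1000101, row AND col = 0b1000001 = 65; 65 != 69 -> empty
(60,-3): col outside [0, 60] -> not filled
(51,4): row=0b110011, col=0b100, row AND col = 0b0 = 0; 0 != 4 -> empty
(22,17): row=0b10110, col=0b10001, row AND col = 0b10000 = 16; 16 != 17 -> empty
(31,22): row=0b11111, col=0b10110, row AND col = 0b10110 = 22; 22 == 22 -> filled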